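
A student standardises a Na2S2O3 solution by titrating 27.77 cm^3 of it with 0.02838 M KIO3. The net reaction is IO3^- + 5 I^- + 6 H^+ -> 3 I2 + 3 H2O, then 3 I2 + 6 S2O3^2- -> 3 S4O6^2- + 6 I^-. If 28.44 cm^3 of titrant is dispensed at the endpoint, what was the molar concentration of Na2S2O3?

0.174 M

n(KIO3) = 0.02838 x 0.02844 = 0.0008071 mol.
From the balanced equation, 1 mol KIO3 reacts with 6 mol Na2S2O3, so n(Na2S2O3) = 0.0008071 x 6/1 = 0.004843 mol.
[Na2S2O3] = 0.004843 / 0.02777 L = 0.174 M.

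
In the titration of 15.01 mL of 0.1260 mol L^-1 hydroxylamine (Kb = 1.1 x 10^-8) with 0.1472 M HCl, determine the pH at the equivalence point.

n(NH2OH) = 0.1260 x 0.01501 = 0.001891 mol; V(HCl) at equivalence = 0.001891/0.1472 = 0.01285 L.
At equivalence the base is fully converted to NH3OH+; total volume = 0.02786 L, so [NH3OH+] = 0.001891/0.02786 = 0.06789 M.
Ka(NH3OH+) = Kw/Kb = 1.0e-14 / 1.1 x 10^-8 = 9.09e-7.
[H^+] = sqrt(Ka x [NH3OH+]) = sqrt(9.09e-7 x 0.06789) = 0.000248 M.
pH = -log(0.000248) = 3.60.

3.60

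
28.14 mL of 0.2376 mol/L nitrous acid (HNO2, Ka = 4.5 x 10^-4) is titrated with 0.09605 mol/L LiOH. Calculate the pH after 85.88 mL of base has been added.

12.14

n(acid) = 0.2376 x 0.02814 = 0.006686 mol; n(LiOH) added = 0.09605 x 0.08588 = 0.008249 mol.
Base is in excess by 0.008249 - 0.006686 = 0.001563 mol in a total volume of 0.1140 L.
[OH^-] = 0.001563/0.1140 = 0.01371 M, so pOH = 1.86 and pH = 14.00 - 1.86 = 12.14.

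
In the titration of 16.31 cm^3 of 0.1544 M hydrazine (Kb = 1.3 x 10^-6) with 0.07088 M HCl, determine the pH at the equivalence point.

n(N2H4) = 0.1544 x 0.01631 = 0.002518 mol; V(HCl) at equivalence = 0.002518/0.07088 = 0.03553 L.
At equivalence the base is fully converted to N2H5+; total volume = 0.05184 L, so [N2H5+] = 0.002518/0.05184 = 0.04858 M.
Ka(N2H5+) = Kw/Kb = 1.0e-14 / 1.3 x 10^-6 = 7.69e-9.
[H^+] = sqrt(Ka x [N2H5+]) = sqrt(7.69e-9 x 0.04858) = 1.93e-5 M.
pH = -log(1.93e-5) = 4.71.

4.71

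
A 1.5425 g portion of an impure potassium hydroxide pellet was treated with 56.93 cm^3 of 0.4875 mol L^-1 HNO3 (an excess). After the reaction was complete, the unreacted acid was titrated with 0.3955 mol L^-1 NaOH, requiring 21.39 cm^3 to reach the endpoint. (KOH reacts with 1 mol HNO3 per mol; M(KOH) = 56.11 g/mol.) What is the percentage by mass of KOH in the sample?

Total n(HNO3) added = 0.4875 x 0.05693 = 0.02775 mol.
n(NaOH) used = 0.3955 x 0.02139 = 0.008460 mol, which equals the excess n(HNO3).
So n(HNO3) consumed by the sample = 0.02775 - 0.008460 = 0.01929 mol.
n(KOH) = 0.01929 / 1 = 0.01929 mol.
mass KOH = 0.01929 x 56.11 = 1.083 g, so %KOH = 1.083/1.5425 x 100 = 70.2%.

70.2%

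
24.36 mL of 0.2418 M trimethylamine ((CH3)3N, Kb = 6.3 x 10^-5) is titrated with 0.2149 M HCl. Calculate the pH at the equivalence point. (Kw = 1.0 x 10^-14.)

n((CH3)3N) = 0.2418 x 0.02436 = 0.005890 mol; V(HCl) at equivalence = 0.005890/0.2149 = 0.02741 L.
At equivalence the base is fully converted to (CH3)3NH+; total volume = 0.05177 L, so [(CH3)3NH+] = 0.005890/0.05177 = 0.1138 M.
Ka((CH3)3NH+) = Kw/Kb = 1.0e-14 / 6.3 x 10^-5 = 1.59e-10.
[H^+] = sqrt(Ka x [(CH3)3NH+]) = sqrt(1.59e-10 x 0.1138) = 4.25e-6 M.
pH = -log(4.25e-6) = 5.37.

5.37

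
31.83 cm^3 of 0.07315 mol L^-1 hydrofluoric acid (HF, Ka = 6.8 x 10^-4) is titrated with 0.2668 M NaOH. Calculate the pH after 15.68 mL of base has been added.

n(acid) = 0.07315 x 0.03183 = 0.002328 mol; n(NaOH) added = 0.2668 x 0.01568 = 0.004183 mol.
Base is in excess by 0.004183 - 0.002328 = 0.001855 mol in a total volume of 0.04751 L.
[OH^-] = 0.001855/0.04751 = 0.03905 M, so pOH = 1.41 and pH = 14.00 - 1.41 = 12.59.

12.59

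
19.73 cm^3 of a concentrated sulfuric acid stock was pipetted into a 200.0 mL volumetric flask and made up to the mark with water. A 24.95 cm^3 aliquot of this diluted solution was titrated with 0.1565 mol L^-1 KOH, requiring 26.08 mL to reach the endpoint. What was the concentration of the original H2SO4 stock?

n(KOH) = 0.1565 x 0.02608 = 0.004082 mol.
n(H2SO4) in the aliquot = 0.004082 x 1/2 = 0.002041 mol.
[diluted H2SO4] = 0.002041 / 0.02495 = 0.08179 M.
Dilution factor = 200.0/19.73 = 10.14, so [stock] = 0.08179 x 10.14 = 0.829 M.

0.829 M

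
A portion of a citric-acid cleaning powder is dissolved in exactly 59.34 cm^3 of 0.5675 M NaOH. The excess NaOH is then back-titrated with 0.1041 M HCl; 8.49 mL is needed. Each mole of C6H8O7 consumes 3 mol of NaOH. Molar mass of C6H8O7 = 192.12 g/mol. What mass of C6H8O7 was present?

2.10 g

Total n(NaOH) added = 0.5675 x 0.05934 = 0.03368 mol.
n(HCl) used = 0.1041 x 0.008490 = 0.0008838 mol, which equals the excess n(NaOH).
So n(NaOH) consumed by the sample = 0.03368 - 0.0008838 = 0.03279 mol.
n(C6H8O7) = 0.03279 / 3 = 0.01093 mol.
mass = 0.01093 mol x 192.12 g/mol = 2.10 g.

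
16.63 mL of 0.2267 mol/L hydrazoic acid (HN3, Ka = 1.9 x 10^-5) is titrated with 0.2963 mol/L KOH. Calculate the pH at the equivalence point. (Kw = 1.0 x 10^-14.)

8.91

n(HN3) = 0.2267 x 0.01663 = 0.003770 mol; V(KOH) at equivalence = 0.003770/0.2963 = 0.01272 L.
At equivalence all the acid is converted to N3-; total volume = 0.01663 + 0.01272 = 0.02935 L, so [N3-] = 0.003770/0.02935 = 0.1284 M.
Kb = Kw/Ka = 1.0e-14 / 1.9 x 10^-5 = 5.26e-10.
[OH^-] = sqrt(Kb x [N3-]) = sqrt(5.26e-10 x 0.1284) = 8.22e-6 M.
pOH = 5.09, so pH = 14.00 - 5.09 = 8.91.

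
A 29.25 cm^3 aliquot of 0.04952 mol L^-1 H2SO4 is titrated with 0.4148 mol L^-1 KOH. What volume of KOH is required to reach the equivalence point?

6.98 mL

n(H2SO4) = 0.04952 mol/L x 0.02925 L = 0.001448 mol.
The neutralisation is 1 H2SO4 : 2 KOH, so n(KOH) = 0.001448 x 2/1 = 0.002897 mol.
V(KOH) = 0.002897 / 0.4148 = 0.006984 L = 6.98 mL.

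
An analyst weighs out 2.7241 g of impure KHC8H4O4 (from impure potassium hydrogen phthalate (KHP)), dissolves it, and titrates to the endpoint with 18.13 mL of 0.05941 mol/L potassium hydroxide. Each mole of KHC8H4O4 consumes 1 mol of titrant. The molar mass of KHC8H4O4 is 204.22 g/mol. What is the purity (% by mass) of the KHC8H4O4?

8.07%

n(KOH) = 0.05941 x 0.01813 = 0.001077 mol.
n(KHC8H4O4) = 0.001077 / 1 = 0.001077 mol.
mass of KHC8H4O4 = 0.001077 x 204.22 = 0.2200 g.
% purity = 0.2200 / 2.7241 x 100 = 8.07%.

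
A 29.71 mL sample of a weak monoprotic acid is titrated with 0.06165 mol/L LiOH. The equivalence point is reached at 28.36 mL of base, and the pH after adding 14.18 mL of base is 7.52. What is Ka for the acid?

3.0 x 10^-8

14.18 mL is half of the equivalence volume, so this is the half-equivalence point where [HA] = [A^-].
At half-equivalence pH = pKa, so pKa = 7.52.
Ka = 10^(-7.52) = 3.0 x 10^-8.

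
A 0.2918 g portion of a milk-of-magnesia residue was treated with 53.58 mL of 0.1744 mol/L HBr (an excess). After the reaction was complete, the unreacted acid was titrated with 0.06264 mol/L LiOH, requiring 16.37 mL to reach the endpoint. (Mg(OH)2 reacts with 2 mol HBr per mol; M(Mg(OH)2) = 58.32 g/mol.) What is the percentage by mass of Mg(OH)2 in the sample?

Total n(HBr) added = 0.1744 x 0.05358 = 0.009344 mol.
n(LiOH) used = 0.06264 x 0.01637 = 0.001025 mol, which equals the excess n(HBr).
So n(HBr) consumed by the sample = 0.009344 - 0.001025 = 0.008319 mol.
n(Mg(OH)2) = 0.008319 / 2 = 0.004159 mol.
mass Mg(OH)2 = 0.004159 x 58.32 = 0.2426 g, so %Mg(OH)2 = 0.2426/0.2918 x 100 = 83.1%.

83.1%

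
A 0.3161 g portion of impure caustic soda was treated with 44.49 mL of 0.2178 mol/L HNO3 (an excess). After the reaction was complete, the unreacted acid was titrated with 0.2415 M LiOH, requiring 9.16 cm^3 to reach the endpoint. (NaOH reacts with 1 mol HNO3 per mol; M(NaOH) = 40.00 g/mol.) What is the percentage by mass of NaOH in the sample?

94.6%

Total n(HNO3) added = 0.2178 x 0.04449 = 0.009690 mol.
n(LiOH) used = 0.2415 x 0.009160 = 0.002212 mol, which equals the excess n(HNO3).
So n(HNO3) consumed by the sample = 0.009690 - 0.002212 = 0.007478 mol.
n(NaOH) = 0.007478 / 1 = 0.007478 mol.
mass NaOH = 0.007478 x 40.00 = 0.2991 g, so %NaOH = 0.2991/0.3161 x 100 = 94.6%.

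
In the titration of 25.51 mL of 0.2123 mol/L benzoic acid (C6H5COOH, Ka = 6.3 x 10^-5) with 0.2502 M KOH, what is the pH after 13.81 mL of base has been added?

Initial n(C6H5COOH) = 0.2123 x 0.02551 = 0.005416 mol.
n(KOH) added = 0.2502 x 0.01381 = 0.003455 mol, converting that many moles of C6H5COOH to C6H5COO-.
Remaining n(C6H5COOH) = 0.001961 mol; n(C6H5COO-) = 0.003455 mol.
By Henderson-Hasselbalch, pH = pKa + log([A^-]/[HA]) = 4.20 + log(0.003455/0.001961) = 4.20 + (+0.25) = 4.45.

4.45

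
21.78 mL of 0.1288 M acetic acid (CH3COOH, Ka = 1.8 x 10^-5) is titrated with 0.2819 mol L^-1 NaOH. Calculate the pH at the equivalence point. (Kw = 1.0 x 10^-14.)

n(CH3COOH) = 0.1288 x 0.02178 = 0.002805 mol; V(NaOH) at equivalence = 0.002805/0.2819 = 0.009951 L.
At equivalence all the acid is converted to CH3COO-; total volume = 0.02178 + 0.009951 = 0.03173 L, so [CH3COO-] = 0.002805/0.03173 = 0.08841 M.
Kb = Kw/Ka = 1.0e-14 / 1.8 x 10^-5 = 5.56e-10.
[OH^-] = sqrt(Kb x [CH3COO-]) = sqrt(5.56e-10 x 0.08841) = 7.01e-6 M.
pOH = 5.15, so pH = 14.00 - 5.15 = 8.85.

8.85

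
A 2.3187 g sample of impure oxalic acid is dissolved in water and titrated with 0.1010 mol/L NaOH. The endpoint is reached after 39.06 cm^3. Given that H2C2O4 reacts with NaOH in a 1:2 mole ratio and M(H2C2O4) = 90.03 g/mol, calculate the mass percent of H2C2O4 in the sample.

n(NaOH) = 0.1010 x 0.03906 = 0.003945 mol.
n(H2C2O4) = 0.003945 / 2 = 0.001973 mol.
mass of H2C2O4 = 0.001973 x 90.03 = 0.1776 g.
% purity = 0.1776 / 2.3187 x 100 = 7.66%.

7.66%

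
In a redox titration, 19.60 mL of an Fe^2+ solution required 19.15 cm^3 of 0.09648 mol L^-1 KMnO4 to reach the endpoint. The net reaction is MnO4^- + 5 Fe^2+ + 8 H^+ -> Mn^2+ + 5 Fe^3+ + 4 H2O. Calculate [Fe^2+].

0.471 M

n(KMnO4) = 0.09648 x 0.01915 = 0.001848 mol.
From the balanced equation, 1 mol KMnO4 reacts with 5 mol Fe^2+, so n(Fe^2+) = 0.001848 x 5/1 = 0.009238 mol.
[Fe^2+] = 0.009238 / 0.01960 L = 0.471 M.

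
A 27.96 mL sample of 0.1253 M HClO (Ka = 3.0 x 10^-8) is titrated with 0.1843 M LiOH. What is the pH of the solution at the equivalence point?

n(HClO) = 0.1253 x 0.02796 = 0.003503 mol; V(LiOH) at equivalence = 0.003503/0.1843 = 0.01901 L.
At equivalence all the acid is converted to ClO-; total volume = 0.02796 + 0.01901 = 0.04697 L, so [ClO-] = 0.003503/0.04697 = 0.07459 M.
Kb = Kw/Ka = 1.0e-14 / 3.0 x 10^-8 = 3.33e-7.
[OH^-] = sqrt(Kb x [ClO-]) = sqrt(3.33e-7 x 0.07459) = 0.000158 M.
pOH = 3.80, so pH = 14.00 - 3.80 = 10.20.

10.20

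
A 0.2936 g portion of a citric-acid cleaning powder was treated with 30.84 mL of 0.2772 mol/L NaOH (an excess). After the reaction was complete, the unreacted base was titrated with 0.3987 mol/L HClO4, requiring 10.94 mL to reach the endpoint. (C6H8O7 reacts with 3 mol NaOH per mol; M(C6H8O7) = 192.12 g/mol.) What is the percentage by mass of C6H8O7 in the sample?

Total n(NaOH) added = 0.2772 x 0.03084 = 0.008549 mol.
n(HClO4) used = 0.3987 x 0.01094 = 0.004362 mol, which equals the excess n(NaOH).
So n(NaOH) consumed by the sample = 0.008549 - 0.004362 = 0.004187 mol.
n(C6H8O7) = 0.004187 / 3 = 0.001396 mol.
mass C6H8O7 = 0.001396 x 192.12 = 0.2681 g, so %C6H8O7 = 0.2681/0.2936 x 100 = 91.3%.

91.3%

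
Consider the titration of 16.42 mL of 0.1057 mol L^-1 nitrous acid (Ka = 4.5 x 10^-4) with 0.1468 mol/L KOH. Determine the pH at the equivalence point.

n(HNO2) = 0.1057 x 0.01642 = 0.001736 mol; V(KOH) at equivalence = 0.001736/0.1468 = 0.01182 L.
At equivalence all the acid is converted to NO2-; total volume = 0.01642 + 0.01182 = 0.02824 L, so [NO2-] = 0.001736/0.02824 = 0.06145 M.
Kb = Kw/Ka = 1.0e-14 / 4.5 x 10^-4 = 2.22e-11.
[OH^-] = sqrt(Kb x [NO2-]) = sqrt(2.22e-11 x 0.06145) = 1.17e-6 M.
pOH = 5.93, so pH = 14.00 - 5.93 = 8.07.

8.07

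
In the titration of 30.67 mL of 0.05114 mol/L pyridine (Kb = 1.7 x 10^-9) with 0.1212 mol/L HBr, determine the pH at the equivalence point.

n(C5H5N) = 0.05114 x 0.03067 = 0.001568 mol; V(HBr) at equivalence = 0.001568/0.1212 = 0.01294 L.
At equivalence the base is fully converted to C5H5NH+; total volume = 0.04361 L, so [C5H5NH+] = 0.001568/0.04361 = 0.03596 M.
Ka(C5H5NH+) = Kw/Kb = 1.0e-14 / 1.7 x 10^-9 = 5.88e-6.
[H^+] = sqrt(Ka x [C5H5NH+]) = sqrt(5.88e-6 x 0.03596) = 0.000460 M.
pH = -log(0.000460) = 3.34.

3.34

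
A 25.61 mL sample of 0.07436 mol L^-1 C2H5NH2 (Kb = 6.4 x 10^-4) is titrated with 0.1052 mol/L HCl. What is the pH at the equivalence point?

6.08

n(C2H5NH2) = 0.07436 x 0.02561 = 0.001904 mol; V(HCl) at equivalence = 0.001904/0.1052 = 0.01810 L.
At equivalence the base is fully converted to C2H5NH3+; total volume = 0.04371 L, so [C2H5NH3+] = 0.001904/0.04371 = 0.04357 M.
Ka(C2H5NH3+) = Kw/Kb = 1.0e-14 / 6.4 x 10^-4 = 1.56e-11.
[H^+] = sqrt(Ka x [C2H5NH3+]) = sqrt(1.56e-11 x 0.04357) = 8.25e-7 M.
pH = -log(8.25e-7) = 6.08.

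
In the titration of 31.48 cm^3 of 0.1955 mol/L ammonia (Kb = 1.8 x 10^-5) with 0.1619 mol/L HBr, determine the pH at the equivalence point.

n(NH3) = 0.1955 x 0.03148 = 0.006154 mol; V(HBr) at equivalence = 0.006154/0.1619 = 0.03801 L.
At equivalence the base is fully converted to NH4+; total volume = 0.06949 L, so [NH4+] = 0.006154/0.06949 = 0.08856 M.
Ka(NH4+) = Kw/Kb = 1.0e-14 / 1.8 x 10^-5 = 5.56e-10.
[H^+] = sqrt(Ka x [NH4+]) = sqrt(5.56e-10 x 0.08856) = 7.01e-6 M.
pH = -log(7.01e-6) = 5.15.

5.15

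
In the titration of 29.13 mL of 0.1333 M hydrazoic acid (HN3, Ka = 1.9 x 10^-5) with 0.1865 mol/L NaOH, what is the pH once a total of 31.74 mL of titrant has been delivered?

12.52

n(acid) = 0.1333 x 0.02913 = 0.003883 mol; n(NaOH) added = 0.1865 x 0.03174 = 0.005920 mol.
Base is in excess by 0.005920 - 0.003883 = 0.002036 mol in a total volume of 0.06087 L.
[OH^-] = 0.002036/0.06087 = 0.03346 M, so pOH = 1.48 and pH = 14.00 - 1.48 = 12.52.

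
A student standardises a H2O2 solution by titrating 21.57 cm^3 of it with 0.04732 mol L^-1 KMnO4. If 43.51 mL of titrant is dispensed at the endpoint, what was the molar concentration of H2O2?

0.239 M

n(KMnO4) = 0.04732 x 0.04351 = 0.002059 mol.
From the balanced equation, 2 mol KMnO4 reacts with 5 mol H2O2, so n(H2O2) = 0.002059 x 5/2 = 0.005147 mol.
[H2O2] = 0.005147 / 0.02157 L = 0.239 M.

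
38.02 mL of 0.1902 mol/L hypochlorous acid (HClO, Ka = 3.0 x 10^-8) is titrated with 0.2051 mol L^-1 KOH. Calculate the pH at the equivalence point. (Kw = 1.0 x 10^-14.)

10.26

n(HClO) = 0.1902 x 0.03802 = 0.007231 mol; V(KOH) at equivalence = 0.007231/0.2051 = 0.03526 L.
At equivalence all the acid is converted to ClO-; total volume = 0.03802 + 0.03526 = 0.07328 L, so [ClO-] = 0.007231/0.07328 = 0.09868 M.
Kb = Kw/Ka = 1.0e-14 / 3.0 x 10^-8 = 3.33e-7.
[OH^-] = sqrt(Kb x [ClO-]) = sqrt(3.33e-7 x 0.09868) = 0.000181 M.
pOH = 3.74, so pH = 14.00 - 3.74 = 10.26.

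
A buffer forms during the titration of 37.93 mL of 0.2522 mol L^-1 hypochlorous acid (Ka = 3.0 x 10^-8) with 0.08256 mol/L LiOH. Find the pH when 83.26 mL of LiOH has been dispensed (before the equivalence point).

Initial n(HClO) = 0.2522 x 0.03793 = 0.009566 mol.
n(LiOH) added = 0.08256 x 0.08326 = 0.006874 mol, converting that many moles of HClO to ClO-.
Remaining n(HClO) = 0.002692 mol; n(ClO-) = 0.006874 mol.
By Henderson-Hasselbalch, pH = pKa + log([A^-]/[HA]) = 7.52 + log(0.006874/0.002692) = 7.52 + (+0.41) = 7.93.

7.93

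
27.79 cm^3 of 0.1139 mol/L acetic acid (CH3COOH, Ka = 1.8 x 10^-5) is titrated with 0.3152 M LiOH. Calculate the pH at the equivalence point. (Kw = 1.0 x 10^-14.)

n(CH3COOH) = 0.1139 x 0.02779 = 0.003165 mol; V(LiOH) at equivalence = 0.003165/0.3152 = 0.01004 L.
At equivalence all the acid is converted to CH3COO-; total volume = 0.02779 + 0.01004 = 0.03783 L, so [CH3COO-] = 0.003165/0.03783 = 0.08367 M.
Kb = Kw/Ka = 1.0e-14 / 1.8 x 10^-5 = 5.56e-10.
[OH^-] = sqrt(Kb x [CH3COO-]) = sqrt(5.56e-10 x 0.08367) = 6.82e-6 M.
pOH = 5.17, so pH = 14.00 - 5.17 = 8.83.

8.83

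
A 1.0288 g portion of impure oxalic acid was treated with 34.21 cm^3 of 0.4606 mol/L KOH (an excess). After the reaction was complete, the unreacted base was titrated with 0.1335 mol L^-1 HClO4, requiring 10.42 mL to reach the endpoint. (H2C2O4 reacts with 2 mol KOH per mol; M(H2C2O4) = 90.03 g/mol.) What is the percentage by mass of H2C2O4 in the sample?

Total n(KOH) added = 0.4606 x 0.03421 = 0.01576 mol.
n(HClO4) used = 0.1335 x 0.01042 = 0.001391 mol, which equals the excess n(KOH).
So n(KOH) consumed by the sample = 0.01576 - 0.001391 = 0.01437 mol.
n(H2C2O4) = 0.01437 / 2 = 0.007183 mol.
mass H2C2O4 = 0.007183 x 90.03 = 0.6467 g, so %H2C2O4 = 0.6467/1.0288 x 100 = 62.9%.

62.9%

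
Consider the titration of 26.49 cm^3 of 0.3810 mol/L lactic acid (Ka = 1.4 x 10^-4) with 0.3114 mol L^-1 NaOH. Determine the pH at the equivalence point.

8.54

n(HC3H5O3) = 0.3810 x 0.02649 = 0.01009 mol; V(NaOH) at equivalence = 0.01009/0.3114 = 0.03241 L.
At equivalence all the acid is converted to C3H5O3-; total volume = 0.02649 + 0.03241 = 0.05890 L, so [C3H5O3-] = 0.01009/0.05890 = 0.1714 M.
Kb = Kw/Ka = 1.0e-14 / 1.4 x 10^-4 = 7.14e-11.
[OH^-] = sqrt(Kb x [C3H5O3-]) = sqrt(7.14e-11 x 0.1714) = 3.50e-6 M.
pOH = 5.46, so pH = 14.00 - 5.46 = 8.54.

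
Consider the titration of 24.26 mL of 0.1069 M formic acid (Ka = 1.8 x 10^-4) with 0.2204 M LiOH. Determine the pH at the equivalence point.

8.30

n(HCOOH) = 0.1069 x 0.02426 = 0.002593 mol; V(LiOH) at equivalence = 0.002593/0.2204 = 0.01177 L.
At equivalence all the acid is converted to HCOO-; total volume = 0.02426 + 0.01177 = 0.03603 L, so [HCOO-] = 0.002593/0.03603 = 0.07199 M.
Kb = Kw/Ka = 1.0e-14 / 1.8 x 10^-4 = 5.56e-11.
[OH^-] = sqrt(Kb x [HCOO-]) = sqrt(5.56e-11 x 0.07199) = 2.00e-6 M.
pOH = 5.70, so pH = 14.00 - 5.70 = 8.30.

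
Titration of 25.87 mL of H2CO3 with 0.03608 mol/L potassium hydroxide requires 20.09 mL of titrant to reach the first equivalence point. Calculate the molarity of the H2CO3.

n(KOH) = 0.03608 x 0.02009 = 0.0007248 mol.
At the first equivalence point, 1 mol OH^- react per mol H2CO3, so n(H2CO3) = 0.0007248 / 1 = 0.0007248 mol.
[H2CO3] = 0.0007248 / 0.02587 L = 0.0280 M.

0.0280 M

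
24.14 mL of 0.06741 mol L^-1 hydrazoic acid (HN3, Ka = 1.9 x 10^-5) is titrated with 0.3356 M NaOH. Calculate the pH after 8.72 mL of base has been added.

n(acid) = 0.06741 x 0.02414 = 0.001627 mol; n(NaOH) added = 0.3356 x 0.008720 = 0.002926 mol.
Base is in excess by 0.002926 - 0.001627 = 0.001299 mol in a total volume of 0.03286 L.
[OH^-] = 0.001299/0.03286 = 0.03954 M, so pOH = 1.40 and pH = 14.00 - 1.40 = 12.60.

12.60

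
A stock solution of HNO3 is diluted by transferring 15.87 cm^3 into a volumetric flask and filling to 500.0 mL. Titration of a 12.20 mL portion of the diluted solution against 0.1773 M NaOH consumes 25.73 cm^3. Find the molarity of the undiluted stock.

11.8 M

n(NaOH) = 0.1773 x 0.02573 = 0.004562 mol.
n(HNO3) in the aliquot = 0.004562 mol.
[diluted HNO3] = 0.004562 / 0.01220 = 0.3739 M.
Dilution factor = 500.0/15.87 = 31.51, so [stock] = 0.3739 x 31.51 = 11.8 M.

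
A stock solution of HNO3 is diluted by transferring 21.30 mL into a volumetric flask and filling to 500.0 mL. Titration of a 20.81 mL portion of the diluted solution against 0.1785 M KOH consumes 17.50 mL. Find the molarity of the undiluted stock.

n(KOH) = 0.1785 x 0.01750 = 0.003124 mol.
n(HNO3) in the aliquot = 0.003124 mol.
[diluted HNO3] = 0.003124 / 0.02081 = 0.1501 M.
Dilution factor = 500.0/21.30 = 23.47, so [stock] = 0.1501 x 23.47 = 3.52 M.

3.52 M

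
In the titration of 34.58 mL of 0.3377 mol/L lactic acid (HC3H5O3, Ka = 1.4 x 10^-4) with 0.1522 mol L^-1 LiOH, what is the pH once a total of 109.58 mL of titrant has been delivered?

12.54

n(acid) = 0.3377 x 0.03458 = 0.01168 mol; n(LiOH) added = 0.1522 x 0.1096 = 0.01668 mol.
Base is in excess by 0.01668 - 0.01168 = 0.005000 mol in a total volume of 0.1442 L.
[OH^-] = 0.005000/0.1442 = 0.03469 M, so pOH = 1.46 and pH = 14.00 - 1.46 = 12.54.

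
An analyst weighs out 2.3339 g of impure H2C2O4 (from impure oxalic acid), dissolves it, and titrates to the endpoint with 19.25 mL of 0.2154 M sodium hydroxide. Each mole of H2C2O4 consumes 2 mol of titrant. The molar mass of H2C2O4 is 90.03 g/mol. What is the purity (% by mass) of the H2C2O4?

n(NaOH) = 0.2154 x 0.01925 = 0.004146 mol.
n(H2C2O4) = 0.004146 / 2 = 0.002073 mol.
mass of H2C2O4 = 0.002073 x 90.03 = 0.1867 g.
% purity = 0.1867 / 2.3339 x 100 = 8.00%.

8.00%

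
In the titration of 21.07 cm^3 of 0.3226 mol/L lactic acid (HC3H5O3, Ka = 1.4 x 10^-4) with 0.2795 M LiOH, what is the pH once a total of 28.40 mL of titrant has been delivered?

n(acid) = 0.3226 x 0.02107 = 0.006797 mol; n(LiOH) added = 0.2795 x 0.02840 = 0.007938 mol.
Base is in excess by 0.007938 - 0.006797 = 0.001141 mol in a total volume of 0.04947 L.
[OH^-] = 0.001141/0.04947 = 0.02306 M, so pOH = 1.64 and pH = 14.00 - 1.64 = 12.36.

12.36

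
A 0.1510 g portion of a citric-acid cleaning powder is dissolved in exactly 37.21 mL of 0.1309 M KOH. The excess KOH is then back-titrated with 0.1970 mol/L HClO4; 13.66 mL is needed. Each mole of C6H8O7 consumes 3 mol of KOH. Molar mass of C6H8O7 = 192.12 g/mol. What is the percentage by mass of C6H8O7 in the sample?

92.4%

Total n(KOH) added = 0.1309 x 0.03721 = 0.004871 mol.
n(HClO4) used = 0.1970 x 0.01366 = 0.002691 mol, which equals the excess n(KOH).
So n(KOH) consumed by the sample = 0.004871 - 0.002691 = 0.002180 mol.
n(C6H8O7) = 0.002180 / 3 = 0.0007266 mol.
mass C6H8O7 = 0.0007266 x 192.12 = 0.1396 g, so %C6H8O7 = 0.1396/0.1510 x 100 = 92.4%.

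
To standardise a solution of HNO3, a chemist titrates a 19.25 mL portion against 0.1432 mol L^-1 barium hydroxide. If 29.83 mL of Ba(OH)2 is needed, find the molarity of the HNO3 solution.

0.444 M

n(Ba(OH)2) delivered = 0.1432 x 0.02983 = 0.004272 mol.
The reaction is 2 HNO3 + 1 Ba(OH)2, so n(HNO3) = 0.004272 x 2/1 = 0.008543 mol.
[HNO3] = 0.008543 mol / 0.01925 L = 0.444 M.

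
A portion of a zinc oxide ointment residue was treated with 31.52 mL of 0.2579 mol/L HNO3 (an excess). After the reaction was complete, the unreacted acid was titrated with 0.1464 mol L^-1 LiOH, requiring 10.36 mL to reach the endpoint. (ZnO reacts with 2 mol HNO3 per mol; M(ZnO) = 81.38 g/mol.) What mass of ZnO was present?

0.269 g

Total n(HNO3) added = 0.2579 x 0.03152 = 0.008129 mol.
n(LiOH) used = 0.1464 x 0.01036 = 0.001517 mol, which equals the excess n(HNO3).
So n(HNO3) consumed by the sample = 0.008129 - 0.001517 = 0.006612 mol.
n(ZnO) = 0.006612 / 2 = 0.003306 mol.
mass = 0.003306 mol x 81.38 g/mol = 0.269 g.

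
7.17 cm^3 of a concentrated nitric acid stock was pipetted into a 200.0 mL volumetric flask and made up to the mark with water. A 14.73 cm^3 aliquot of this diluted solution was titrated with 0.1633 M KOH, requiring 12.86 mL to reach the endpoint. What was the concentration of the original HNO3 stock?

3.98 M

n(KOH) = 0.1633 x 0.01286 = 0.002100 mol.
n(HNO3) in the aliquot = 0.002100 mol.
[diluted HNO3] = 0.002100 / 0.01473 = 0.1426 M.
Dilution factor = 200.0/7.170 = 27.89, so [stock] = 0.1426 x 27.89 = 3.98 M.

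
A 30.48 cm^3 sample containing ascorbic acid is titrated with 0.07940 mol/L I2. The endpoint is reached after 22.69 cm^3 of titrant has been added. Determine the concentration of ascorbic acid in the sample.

n(I2) = 0.07940 x 0.02269 = 0.001802 mol.
From the balanced equation, 1 mol I2 reacts with 1 mol ascorbic acid, so n(ascorbic acid) = 0.001802 x 1/1 = 0.001802 mol.
[ascorbic acid] = 0.001802 / 0.03048 L = 0.0591 M.

0.0591 M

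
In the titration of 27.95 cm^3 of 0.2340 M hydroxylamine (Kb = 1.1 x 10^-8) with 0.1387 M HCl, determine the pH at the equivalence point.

3.55

n(NH2OH) = 0.2340 x 0.02795 = 0.006540 mol; V(HCl) at equivalence = 0.006540/0.1387 = 0.04715 L.
At equivalence the base is fully converted to NH3OH+; total volume = 0.07510 L, so [NH3OH+] = 0.006540/0.07510 = 0.08708 M.
Ka(NH3OH+) = Kw/Kb = 1.0e-14 / 1.1 x 10^-8 = 9.09e-7.
[H^+] = sqrt(Ka x [NH3OH+]) = sqrt(9.09e-7 x 0.08708) = 0.000281 M.
pH = -log(0.000281) = 3.55.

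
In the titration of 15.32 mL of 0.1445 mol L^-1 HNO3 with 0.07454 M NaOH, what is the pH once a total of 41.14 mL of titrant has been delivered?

n(acid) = 0.1445 x 0.01532 = 0.002214 mol; n(NaOH) added = 0.07454 x 0.04114 = 0.003067 mol.
Base is in excess by 0.003067 - 0.002214 = 0.0008528 mol in a total volume of 0.05646 L.
[OH^-] = 0.0008528/0.05646 = 0.01511 M, so pOH = 1.82 and pH = 14.00 - 1.82 = 12.18.

12.18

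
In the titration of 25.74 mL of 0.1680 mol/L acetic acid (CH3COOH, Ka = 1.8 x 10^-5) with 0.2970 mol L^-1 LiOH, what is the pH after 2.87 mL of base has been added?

4.13

Initial n(CH3COOH) = 0.1680 x 0.02574 = 0.004324 mol.
n(LiOH) added = 0.2970 x 0.002870 = 0.0008524 mol, converting that many moles of CH3COOH to CH3COO-.
Remaining n(CH3COOH) = 0.003472 mol; n(CH3COO-) = 0.0008524 mol.
By Henderson-Hasselbalch, pH = pKa + log([A^-]/[HA]) = 4.74 + log(0.0008524/0.003472) = 4.74 + (-0.61) = 4.13.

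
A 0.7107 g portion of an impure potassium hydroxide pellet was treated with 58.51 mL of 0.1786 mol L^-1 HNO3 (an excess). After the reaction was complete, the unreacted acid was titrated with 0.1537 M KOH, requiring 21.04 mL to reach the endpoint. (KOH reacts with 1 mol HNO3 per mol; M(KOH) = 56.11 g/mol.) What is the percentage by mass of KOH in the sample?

57.0%

Total n(HNO3) added = 0.1786 x 0.05851 = 0.01045 mol.
n(KOH) used = 0.1537 x 0.02104 = 0.003234 mol, which equals the excess n(HNO3).
So n(HNO3) consumed by the sample = 0.01045 - 0.003234 = 0.007216 mol.
n(KOH) = 0.007216 / 1 = 0.007216 mol.
mass KOH = 0.007216 x 56.11 = 0.4049 g, so %KOH = 0.4049/0.7107 x 100 = 57.0%.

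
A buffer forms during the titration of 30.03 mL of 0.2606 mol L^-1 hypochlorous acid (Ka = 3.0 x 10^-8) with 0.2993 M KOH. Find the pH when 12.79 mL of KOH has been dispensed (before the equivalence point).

7.50

Initial n(HClO) = 0.2606 x 0.03003 = 0.007826 mol.
n(KOH) added = 0.2993 x 0.01279 = 0.003828 mol, converting that many moles of HClO to ClO-.
Remaining n(HClO) = 0.003998 mol; n(ClO-) = 0.003828 mol.
By Henderson-Hasselbalch, pH = pKa + log([A^-]/[HA]) = 7.52 + log(0.003828/0.003998) = 7.52 + (-0.02) = 7.50.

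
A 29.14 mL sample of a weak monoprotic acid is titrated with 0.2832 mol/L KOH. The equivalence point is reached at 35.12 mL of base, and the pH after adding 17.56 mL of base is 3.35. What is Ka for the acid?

17.56 mL is half of the equivalence volume, so this is the half-equivalence point where [HA] = [A^-].
At half-equivalence pH = pKa, so pKa = 3.35.
Ka = 10^(-3.35) = 4.5 x 10^-4.

4.5 x 10^-4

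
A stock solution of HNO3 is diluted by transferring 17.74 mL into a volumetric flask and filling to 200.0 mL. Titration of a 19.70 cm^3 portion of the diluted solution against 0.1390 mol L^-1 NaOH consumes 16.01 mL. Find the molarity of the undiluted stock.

1.27 M

n(NaOH) = 0.1390 x 0.01601 = 0.002225 mol.
n(HNO3) in the aliquot = 0.002225 mol.
[diluted HNO3] = 0.002225 / 0.01970 = 0.1130 M.
Dilution factor = 200.0/17.74 = 11.27, so [stock] = 0.1130 x 11.27 = 1.27 M.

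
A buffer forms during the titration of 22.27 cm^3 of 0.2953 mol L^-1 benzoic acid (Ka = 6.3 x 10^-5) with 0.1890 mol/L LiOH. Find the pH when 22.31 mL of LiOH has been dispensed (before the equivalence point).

Initial n(C6H5COOH) = 0.2953 x 0.02227 = 0.006576 mol.
n(LiOH) added = 0.1890 x 0.02231 = 0.004217 mol, converting that many moles of C6H5COOH to C6H5COO-.
Remaining n(C6H5COOH) = 0.002360 mol; n(C6H5COO-) = 0.004217 mol.
By Henderson-Hasselbalch, pH = pKa + log([A^-]/[HA]) = 4.20 + log(0.004217/0.002360) = 4.20 + (+0.25) = 4.45.

4.45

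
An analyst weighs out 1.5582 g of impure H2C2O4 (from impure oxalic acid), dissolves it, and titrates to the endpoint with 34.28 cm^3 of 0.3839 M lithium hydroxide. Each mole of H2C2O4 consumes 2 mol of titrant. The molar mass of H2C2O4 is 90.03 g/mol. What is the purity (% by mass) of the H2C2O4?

n(LiOH) = 0.3839 x 0.03428 = 0.01316 mol.
n(H2C2O4) = 0.01316 / 2 = 0.006580 mol.
mass of H2C2O4 = 0.006580 x 90.03 = 0.5924 g.
% purity = 0.5924 / 1.5582 x 100 = 38.0%.

38.0%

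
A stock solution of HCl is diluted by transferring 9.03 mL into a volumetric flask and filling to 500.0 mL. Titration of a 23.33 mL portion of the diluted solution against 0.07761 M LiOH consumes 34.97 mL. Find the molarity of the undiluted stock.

n(LiOH) = 0.07761 x 0.03497 = 0.002714 mol.
n(HCl) in the aliquot = 0.002714 mol.
[diluted HCl] = 0.002714 / 0.02333 = 0.1163 M.
Dilution factor = 500.0/9.030 = 55.37, so [stock] = 0.1163 x 55.37 = 6.44 M.

6.44 M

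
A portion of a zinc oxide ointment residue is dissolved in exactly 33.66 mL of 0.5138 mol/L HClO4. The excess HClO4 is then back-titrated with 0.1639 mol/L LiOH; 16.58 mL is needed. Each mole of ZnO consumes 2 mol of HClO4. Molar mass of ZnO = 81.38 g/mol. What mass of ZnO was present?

Total n(HClO4) added = 0.5138 x 0.03366 = 0.01729 mol.
n(LiOH) used = 0.1639 x 0.01658 = 0.002717 mol, which equals the excess n(HClO4).
So n(HClO4) consumed by the sample = 0.01729 - 0.002717 = 0.01458 mol.
n(ZnO) = 0.01458 / 2 = 0.007289 mol.
mass = 0.007289 mol x 81.38 g/mol = 0.593 g.

0.593 g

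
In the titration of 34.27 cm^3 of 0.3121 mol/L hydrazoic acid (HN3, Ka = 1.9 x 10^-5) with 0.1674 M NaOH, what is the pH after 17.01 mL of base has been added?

Initial n(HN3) = 0.3121 x 0.03427 = 0.01070 mol.
n(NaOH) added = 0.1674 x 0.01701 = 0.002847 mol, converting that many moles of HN3 to N3-.
Remaining n(HN3) = 0.007848 mol; n(N3-) = 0.002847 mol.
By Henderson-Hasselbalch, pH = pKa + log([A^-]/[HA]) = 4.72 + log(0.002847/0.007848) = 4.72 + (-0.44) = 4.28.

4.28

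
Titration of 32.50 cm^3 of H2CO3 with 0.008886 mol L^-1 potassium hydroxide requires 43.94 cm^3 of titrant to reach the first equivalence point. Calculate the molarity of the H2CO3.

n(KOH) = 0.008886 x 0.04394 = 0.0003905 mol.
At the first equivalence point, 1 mol OH^- react per mol H2CO3, so n(H2CO3) = 0.0003905 / 1 = 0.0003905 mol.
[H2CO3] = 0.0003905 / 0.03250 L = 0.0120 M.

0.0120 M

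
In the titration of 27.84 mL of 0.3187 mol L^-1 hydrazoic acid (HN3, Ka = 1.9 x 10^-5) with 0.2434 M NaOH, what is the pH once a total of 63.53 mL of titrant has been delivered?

n(acid) = 0.3187 x 0.02784 = 0.008873 mol; n(NaOH) added = 0.2434 x 0.06353 = 0.01546 mol.
Base is in excess by 0.01546 - 0.008873 = 0.006591 mol in a total volume of 0.09137 L.
[OH^-] = 0.006591/0.09137 = 0.07213 M, so pOH = 1.14 and pH = 14.00 - 1.14 = 12.86.

12.86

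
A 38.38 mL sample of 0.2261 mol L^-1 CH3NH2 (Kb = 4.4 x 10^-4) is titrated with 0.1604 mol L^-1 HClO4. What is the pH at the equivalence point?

n(CH3NH2) = 0.2261 x 0.03838 = 0.008678 mol; V(HClO4) at equivalence = 0.008678/0.1604 = 0.05410 L.
At equivalence the base is fully converted to CH3NH3+; total volume = 0.09248 L, so [CH3NH3+] = 0.008678/0.09248 = 0.09383 M.
Ka(CH3NH3+) = Kw/Kb = 1.0e-14 / 4.4 x 10^-4 = 2.27e-11.
[H^+] = sqrt(Ka x [CH3NH3+]) = sqrt(2.27e-11 x 0.09383) = 1.46e-6 M.
pH = -log(1.46e-6) = 5.84.

5.84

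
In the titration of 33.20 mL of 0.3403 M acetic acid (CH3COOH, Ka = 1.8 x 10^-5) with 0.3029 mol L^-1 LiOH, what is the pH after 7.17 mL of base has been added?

4.12

Initial n(CH3COOH) = 0.3403 x 0.03320 = 0.01130 mol.
n(LiOH) added = 0.3029 x 0.007170 = 0.002172 mol, converting that many moles of CH3COOH to CH3COO-.
Remaining n(CH3COOH) = 0.009126 mol; n(CH3COO-) = 0.002172 mol.
By Henderson-Hasselbalch, pH = pKa + log([A^-]/[HA]) = 4.74 + log(0.002172/0.009126) = 4.74 + (-0.62) = 4.12.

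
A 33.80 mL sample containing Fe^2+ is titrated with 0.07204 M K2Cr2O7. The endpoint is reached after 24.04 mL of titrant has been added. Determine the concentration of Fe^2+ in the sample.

0.307 M

n(K2Cr2O7) = 0.07204 x 0.02404 = 0.001732 mol.
From the balanced equation, 1 mol K2Cr2O7 reacts with 6 mol Fe^2+, so n(Fe^2+) = 0.001732 x 6/1 = 0.01039 mol.
[Fe^2+] = 0.01039 / 0.03380 L = 0.307 M.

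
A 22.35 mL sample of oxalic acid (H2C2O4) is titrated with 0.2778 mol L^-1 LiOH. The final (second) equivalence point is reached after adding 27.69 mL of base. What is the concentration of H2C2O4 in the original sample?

n(LiOH) = 0.2778 x 0.02769 = 0.007692 mol.
At the final (second) equivalence point, 2 mol OH^- react per mol H2C2O4, so n(H2C2O4) = 0.007692 / 2 = 0.003846 mol.
[H2C2O4] = 0.003846 / 0.02235 L = 0.172 M.

0.172 M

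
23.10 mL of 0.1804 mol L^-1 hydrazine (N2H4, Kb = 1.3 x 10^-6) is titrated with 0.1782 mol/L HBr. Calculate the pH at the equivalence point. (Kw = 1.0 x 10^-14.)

4.58

n(N2H4) = 0.1804 x 0.02310 = 0.004167 mol; V(HBr) at equivalence = 0.004167/0.1782 = 0.02339 L.
At equivalence the base is fully converted to N2H5+; total volume = 0.04649 L, so [N2H5+] = 0.004167/0.04649 = 0.08965 M.
Ka(N2H5+) = Kw/Kb = 1.0e-14 / 1.3 x 10^-6 = 7.69e-9.
[H^+] = sqrt(Ka x [N2H5+]) = sqrt(7.69e-9 x 0.08965) = 2.63e-5 M.
pH = -log(2.63e-5) = 4.58.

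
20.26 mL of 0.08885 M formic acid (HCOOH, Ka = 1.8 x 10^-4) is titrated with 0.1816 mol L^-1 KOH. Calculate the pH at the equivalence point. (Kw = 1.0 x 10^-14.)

8.26

n(HCOOH) = 0.08885 x 0.02026 = 0.001800 mol; V(KOH) at equivalence = 0.001800/0.1816 = 0.009912 L.
At equivalence all the acid is converted to HCOO-; total volume = 0.02026 + 0.009912 = 0.03017 L, so [HCOO-] = 0.001800/0.03017 = 0.05966 M.
Kb = Kw/Ka = 1.0e-14 / 1.8 x 10^-4 = 5.56e-11.
[OH^-] = sqrt(Kb x [HCOO-]) = sqrt(5.56e-11 x 0.05966) = 1.82e-6 M.
pOH = 5.74, so pH = 14.00 - 5.74 = 8.26.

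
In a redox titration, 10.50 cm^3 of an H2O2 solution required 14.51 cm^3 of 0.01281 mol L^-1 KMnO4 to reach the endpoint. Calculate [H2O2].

n(KMnO4) = 0.01281 x 0.01451 = 0.0001859 mol.
From the balanced equation, 2 mol KMnO4 reacts with 5 mol H2O2, so n(H2O2) = 0.0001859 x 5/2 = 0.0004647 mol.
[H2O2] = 0.0004647 / 0.01050 L = 0.0443 M.

0.0443 M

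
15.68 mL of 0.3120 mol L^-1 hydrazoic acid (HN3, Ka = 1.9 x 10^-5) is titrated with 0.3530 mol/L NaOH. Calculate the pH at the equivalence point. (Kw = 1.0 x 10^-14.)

8.97

n(HN3) = 0.3120 x 0.01568 = 0.004892 mol; V(NaOH) at equivalence = 0.004892/0.3530 = 0.01386 L.
At equivalence all the acid is converted to N3-; total volume = 0.01568 + 0.01386 = 0.02954 L, so [N3-] = 0.004892/0.02954 = 0.1656 M.
Kb = Kw/Ka = 1.0e-14 / 1.9 x 10^-5 = 5.26e-10.
[OH^-] = sqrt(Kb x [N3-]) = sqrt(5.26e-10 x 0.1656) = 9.34e-6 M.
pOH = 5.03, so pH = 14.00 - 5.03 = 8.97.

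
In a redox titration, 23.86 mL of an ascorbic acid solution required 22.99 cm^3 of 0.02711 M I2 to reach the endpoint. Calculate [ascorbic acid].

n(I2) = 0.02711 x 0.02299 = 0.0006233 mol.
From the balanced equation, 1 mol I2 reacts with 1 mol ascorbic acid, so n(ascorbic acid) = 0.0006233 x 1/1 = 0.0006233 mol.
[ascorbic acid] = 0.0006233 / 0.02386 L = 0.0261 M.

0.0261 M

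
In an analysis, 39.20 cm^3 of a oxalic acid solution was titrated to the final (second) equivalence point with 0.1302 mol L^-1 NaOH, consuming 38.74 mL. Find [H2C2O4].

n(NaOH) = 0.1302 x 0.03874 = 0.005044 mol.
At the final (second) equivalence point, 2 mol OH^- react per mol H2C2O4, so n(H2C2O4) = 0.005044 / 2 = 0.002522 mol.
[H2C2O4] = 0.002522 / 0.03920 L = 0.0643 M.

0.0643 M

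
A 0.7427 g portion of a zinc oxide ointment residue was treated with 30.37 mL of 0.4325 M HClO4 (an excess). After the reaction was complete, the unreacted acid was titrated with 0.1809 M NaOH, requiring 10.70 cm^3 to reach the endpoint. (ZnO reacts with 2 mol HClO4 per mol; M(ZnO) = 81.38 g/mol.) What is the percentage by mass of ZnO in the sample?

Total n(HClO4) added = 0.4325 x 0.03037 = 0.01314 mol.
n(NaOH) used = 0.1809 x 0.01070 = 0.001936 mol, which equals the excess n(HClO4).
So n(HClO4) consumed by the sample = 0.01314 - 0.001936 = 0.01120 mol.
n(ZnO) = 0.01120 / 2 = 0.005600 mol.
mass ZnO = 0.005600 x 81.38 = 0.4557 g, so %ZnO = 0.4557/0.7427 x 100 = 61.4%.

61.4%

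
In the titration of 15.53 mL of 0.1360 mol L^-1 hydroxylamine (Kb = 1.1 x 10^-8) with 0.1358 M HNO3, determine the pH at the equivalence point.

3.60

n(NH2OH) = 0.1360 x 0.01553 = 0.002112 mol; V(HNO3) at equivalence = 0.002112/0.1358 = 0.01555 L.
At equivalence the base is fully converted to NH3OH+; total volume = 0.03108 L, so [NH3OH+] = 0.002112/0.03108 = 0.06795 M.
Ka(NH3OH+) = Kw/Kb = 1.0e-14 / 1.1 x 10^-8 = 9.09e-7.
[H^+] = sqrt(Ka x [NH3OH+]) = sqrt(9.09e-7 x 0.06795) = 0.000249 M.
pH = -log(0.000249) = 3.60.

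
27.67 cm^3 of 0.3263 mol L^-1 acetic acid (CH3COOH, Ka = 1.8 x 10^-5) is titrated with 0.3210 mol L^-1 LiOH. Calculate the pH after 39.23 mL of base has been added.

n(acid) = 0.3263 x 0.02767 = 0.009029 mol; n(LiOH) added = 0.3210 x 0.03923 = 0.01259 mol.
Base is in excess by 0.01259 - 0.009029 = 0.003564 mol in a total volume of 0.06690 L.
[OH^-] = 0.003564/0.06690 = 0.05328 M, so pOH = 1.27 and pH = 14.00 - 1.27 = 12.73.

12.73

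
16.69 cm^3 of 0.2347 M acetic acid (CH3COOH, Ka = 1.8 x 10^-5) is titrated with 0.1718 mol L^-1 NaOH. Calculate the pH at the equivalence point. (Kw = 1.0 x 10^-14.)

n(CH3COOH) = 0.2347 x 0.01669 = 0.003917 mol; V(NaOH) at equivalence = 0.003917/0.1718 = 0.02280 L.
At equivalence all the acid is converted to CH3COO-; total volume = 0.01669 + 0.02280 = 0.03949 L, so [CH3COO-] = 0.003917/0.03949 = 0.09919 M.
Kb = Kw/Ka = 1.0e-14 / 1.8 x 10^-5 = 5.56e-10.
[OH^-] = sqrt(Kb x [CH3COO-]) = sqrt(5.56e-10 x 0.09919) = 7.42e-6 M.
pOH = 5.13, so pH = 14.00 - 5.13 = 8.87.

8.87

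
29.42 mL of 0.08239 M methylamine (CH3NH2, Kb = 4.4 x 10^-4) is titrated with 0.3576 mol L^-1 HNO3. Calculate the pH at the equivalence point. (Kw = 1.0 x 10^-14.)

5.91

n(CH3NH2) = 0.08239 x 0.02942 = 0.002424 mol; V(HNO3) at equivalence = 0.002424/0.3576 = 0.006778 L.
At equivalence the base is fully converted to CH3NH3+; total volume = 0.03620 L, so [CH3NH3+] = 0.002424/0.03620 = 0.06696 M.
Ka(CH3NH3+) = Kw/Kb = 1.0e-14 / 4.4 x 10^-4 = 2.27e-11.
[H^+] = sqrt(Ka x [CH3NH3+]) = sqrt(2.27e-11 x 0.06696) = 1.23e-6 M.
pH = -log(1.23e-6) = 5.91.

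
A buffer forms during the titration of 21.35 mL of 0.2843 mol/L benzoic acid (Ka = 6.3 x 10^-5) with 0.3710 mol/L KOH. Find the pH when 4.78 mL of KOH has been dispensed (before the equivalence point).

Initial n(C6H5COOH) = 0.2843 x 0.02135 = 0.006070 mol.
n(KOH) added = 0.3710 x 0.004780 = 0.001773 mol, converting that many moles of C6H5COOH to C6H5COO-.
Remaining n(C6H5COOH) = 0.004296 mol; n(C6H5COO-) = 0.001773 mol.
By Henderson-Hasselbalch, pH = pKa + log([A^-]/[HA]) = 4.20 + log(0.001773/0.004296) = 4.20 + (-0.38) = 3.82.

3.82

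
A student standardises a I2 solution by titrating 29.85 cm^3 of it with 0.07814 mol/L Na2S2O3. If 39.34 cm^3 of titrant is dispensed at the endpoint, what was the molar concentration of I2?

n(Na2S2O3) = 0.07814 x 0.03934 = 0.003074 mol.
From the balanced equation, 2 mol Na2S2O3 reacts with 1 mol I2, so n(I2) = 0.003074 x 1/2 = 0.001537 mol.
[I2] = 0.001537 / 0.02985 L = 0.0515 M.

0.0515 M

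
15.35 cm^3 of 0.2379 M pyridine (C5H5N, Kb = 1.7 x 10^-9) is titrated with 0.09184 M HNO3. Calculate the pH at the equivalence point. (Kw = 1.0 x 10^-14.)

n(C5H5N) = 0.2379 x 0.01535 = 0.003652 mol; V(HNO3) at equivalence = 0.003652/0.09184 = 0.03976 L.
At equivalence the base is fully converted to C5H5NH+; total volume = 0.05511 L, so [C5H5NH+] = 0.003652/0.05511 = 0.06626 M.
Ka(C5H5NH+) = Kw/Kb = 1.0e-14 / 1.7 x 10^-9 = 5.88e-6.
[H^+] = sqrt(Ka x [C5H5NH+]) = sqrt(5.88e-6 x 0.06626) = 0.000624 M.
pH = -log(0.000624) = 3.20.

3.20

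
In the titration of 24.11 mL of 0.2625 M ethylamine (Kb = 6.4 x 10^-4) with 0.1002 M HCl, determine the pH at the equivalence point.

n(C2H5NH2) = 0.2625 x 0.02411 = 0.006329 mol; V(HCl) at equivalence = 0.006329/0.1002 = 0.06316 L.
At equivalence the base is fully converted to C2H5NH3+; total volume = 0.08727 L, so [C2H5NH3+] = 0.006329/0.08727 = 0.07252 M.
Ka(C2H5NH3+) = Kw/Kb = 1.0e-14 / 6.4 x 10^-4 = 1.56e-11.
[H^+] = sqrt(Ka x [C2H5NH3+]) = sqrt(1.56e-11 x 0.07252) = 1.06e-6 M.
pH = -log(1.06e-6) = 5.97.

5.97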